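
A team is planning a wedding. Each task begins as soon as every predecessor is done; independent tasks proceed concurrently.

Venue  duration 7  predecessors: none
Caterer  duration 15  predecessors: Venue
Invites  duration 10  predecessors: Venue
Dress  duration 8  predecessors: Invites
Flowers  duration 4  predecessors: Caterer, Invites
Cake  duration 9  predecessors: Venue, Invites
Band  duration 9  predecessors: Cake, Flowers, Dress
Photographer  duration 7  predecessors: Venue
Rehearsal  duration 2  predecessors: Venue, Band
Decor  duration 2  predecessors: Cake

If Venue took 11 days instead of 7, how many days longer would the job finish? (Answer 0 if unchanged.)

The binding path is Venue→Caterer→Flowers→Band→Rehearsal = 7+15+4+9+2 = 37; finish at 37 days.
Venue lies on that path, so at 11 days the path becomes 41 days.
That remains the longest chain; total 41 days.
Change in finish: 41 − 37 = +4 days.

4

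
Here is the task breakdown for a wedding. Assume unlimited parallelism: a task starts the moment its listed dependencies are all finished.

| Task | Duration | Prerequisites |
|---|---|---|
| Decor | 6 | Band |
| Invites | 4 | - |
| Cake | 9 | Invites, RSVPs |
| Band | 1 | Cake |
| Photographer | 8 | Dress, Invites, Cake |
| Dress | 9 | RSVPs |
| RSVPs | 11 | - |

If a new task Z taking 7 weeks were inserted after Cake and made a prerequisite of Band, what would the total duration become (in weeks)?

34

Originally the wedding takes 28 weeks.
With Z inserted, Band now waits for max(Cake, Z).
New critical path: RSVPs→Cake→Z→Band→Decor = 11+9+7+1+6 = 34 ⇒ 34 weeks.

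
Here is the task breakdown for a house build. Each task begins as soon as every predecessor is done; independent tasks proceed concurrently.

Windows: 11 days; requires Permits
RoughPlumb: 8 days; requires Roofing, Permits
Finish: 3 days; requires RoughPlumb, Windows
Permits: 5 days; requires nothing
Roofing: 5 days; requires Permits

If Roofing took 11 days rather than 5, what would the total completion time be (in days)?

The binding path is Permits→Roofing→RoughPlumb→Finish = 5+5+8+3 = 21; finish at 21 days.
Since Roofing is critical, the +6 change carries straight to that chain (now 27 days).
No other chain overtakes it, so the finish is 27 days.

27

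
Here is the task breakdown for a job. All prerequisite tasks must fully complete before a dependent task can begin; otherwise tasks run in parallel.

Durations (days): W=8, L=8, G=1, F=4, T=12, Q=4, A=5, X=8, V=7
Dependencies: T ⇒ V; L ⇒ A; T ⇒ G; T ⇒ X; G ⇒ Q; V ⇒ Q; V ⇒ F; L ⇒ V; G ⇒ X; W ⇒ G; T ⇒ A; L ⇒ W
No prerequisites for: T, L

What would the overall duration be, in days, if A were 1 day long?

25

Actual critical path: L→W→G→X = 8+8+1+8 = 25 ⇒ 25 days.
The longest path through A is only 17 days, so A has float 8.
That remains the longest chain; total 25 days.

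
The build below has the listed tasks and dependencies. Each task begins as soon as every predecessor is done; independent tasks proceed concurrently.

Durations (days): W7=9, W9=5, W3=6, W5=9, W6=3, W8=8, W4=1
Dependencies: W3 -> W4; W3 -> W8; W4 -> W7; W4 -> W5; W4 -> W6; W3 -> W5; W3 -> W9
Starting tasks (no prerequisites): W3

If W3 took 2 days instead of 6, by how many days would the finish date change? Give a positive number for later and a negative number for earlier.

Baseline: W3→W4→W5 = 6+1+9 = 16 → 16 days.
W3 is on the critical path; changing it to 2 makes that path 12 days.
No other chain overtakes it, so the finish is 12 days.
Change in finish: 12 − 16 = -4 days.

-4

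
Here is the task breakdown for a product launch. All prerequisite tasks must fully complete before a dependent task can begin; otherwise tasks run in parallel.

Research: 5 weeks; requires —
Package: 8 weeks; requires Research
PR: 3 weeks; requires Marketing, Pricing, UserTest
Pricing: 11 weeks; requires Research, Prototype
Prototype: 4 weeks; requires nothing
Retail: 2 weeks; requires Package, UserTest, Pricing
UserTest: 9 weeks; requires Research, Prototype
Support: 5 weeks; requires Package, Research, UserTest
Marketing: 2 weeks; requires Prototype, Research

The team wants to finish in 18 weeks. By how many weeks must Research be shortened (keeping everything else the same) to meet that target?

Current finish: 19 weeks; target: 18.
Research is on every critical path, so each week cut from Research cuts the finish by one (this holds down to a finish of 18).
Need 19 − 18 = 1 week off Research → Research becomes 4 weeks, finish becomes 18.

1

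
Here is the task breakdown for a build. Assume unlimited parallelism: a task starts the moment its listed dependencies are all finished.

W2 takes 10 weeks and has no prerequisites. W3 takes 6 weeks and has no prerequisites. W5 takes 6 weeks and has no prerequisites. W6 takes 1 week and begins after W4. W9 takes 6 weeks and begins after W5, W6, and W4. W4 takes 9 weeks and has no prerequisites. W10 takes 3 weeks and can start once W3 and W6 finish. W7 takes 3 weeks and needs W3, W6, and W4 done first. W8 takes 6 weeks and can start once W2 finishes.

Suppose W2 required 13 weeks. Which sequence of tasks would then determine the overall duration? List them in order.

W2, W8

The binding path is W2→W8 = 10+6 = 16; finish at 16 weeks.
W2 lies on that path, so at 13 weeks the path becomes 19 weeks.
The critical path is still W2→W8; finish is now 19 weeks.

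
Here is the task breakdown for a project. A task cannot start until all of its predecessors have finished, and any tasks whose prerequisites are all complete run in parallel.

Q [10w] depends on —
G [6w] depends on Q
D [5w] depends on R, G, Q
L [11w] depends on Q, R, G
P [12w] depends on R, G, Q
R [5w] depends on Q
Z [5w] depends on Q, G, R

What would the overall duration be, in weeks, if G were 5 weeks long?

27

Critical path before the change: Q→G→P = 10+6+12 = 28 giving 28 weeks.
G is on the critical path; changing it to 5 makes that path 27 weeks.
No other chain overtakes it, so the finish is 27 weeks.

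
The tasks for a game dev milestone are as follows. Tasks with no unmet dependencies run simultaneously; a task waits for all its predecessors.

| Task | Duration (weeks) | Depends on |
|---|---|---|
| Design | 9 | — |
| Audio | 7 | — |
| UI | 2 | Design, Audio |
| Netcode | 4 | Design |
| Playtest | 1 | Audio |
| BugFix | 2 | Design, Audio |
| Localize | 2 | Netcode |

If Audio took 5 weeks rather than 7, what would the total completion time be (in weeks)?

15

Baseline: Design→Netcode→Localize = 9+4+2 = 15 → 15 weeks.
Audio has 6 weeks of float (longest path through it is 9).
That remains the longest chain; total 15 weeks.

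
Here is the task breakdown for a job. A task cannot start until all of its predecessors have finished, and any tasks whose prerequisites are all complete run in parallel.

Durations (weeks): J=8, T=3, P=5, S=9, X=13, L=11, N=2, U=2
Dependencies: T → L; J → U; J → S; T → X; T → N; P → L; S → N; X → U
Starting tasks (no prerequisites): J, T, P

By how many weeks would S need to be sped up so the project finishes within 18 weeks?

1

Current finish: 19 weeks; target: 18.
S is on every critical path, so each week cut from S cuts the finish by one (this holds down to a finish of 18).
Need 19 − 18 = 1 week off S → S becomes 8 weeks, finish becomes 18.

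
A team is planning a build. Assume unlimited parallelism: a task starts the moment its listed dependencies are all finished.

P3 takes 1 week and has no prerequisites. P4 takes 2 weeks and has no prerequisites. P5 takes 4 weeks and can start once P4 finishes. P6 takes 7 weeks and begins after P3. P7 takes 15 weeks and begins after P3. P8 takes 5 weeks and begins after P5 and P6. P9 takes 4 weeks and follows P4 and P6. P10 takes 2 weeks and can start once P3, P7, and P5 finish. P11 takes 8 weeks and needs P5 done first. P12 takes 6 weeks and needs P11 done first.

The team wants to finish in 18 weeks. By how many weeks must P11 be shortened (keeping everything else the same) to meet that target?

Current finish: 20 weeks; target: 18.
P11 is on every critical path, so each week cut from P11 cuts the finish by one (this holds down to a finish of 18).
Need 20 − 18 = 2 weeks off P11 → P11 becomes 6 weeks, finish becomes 18.

2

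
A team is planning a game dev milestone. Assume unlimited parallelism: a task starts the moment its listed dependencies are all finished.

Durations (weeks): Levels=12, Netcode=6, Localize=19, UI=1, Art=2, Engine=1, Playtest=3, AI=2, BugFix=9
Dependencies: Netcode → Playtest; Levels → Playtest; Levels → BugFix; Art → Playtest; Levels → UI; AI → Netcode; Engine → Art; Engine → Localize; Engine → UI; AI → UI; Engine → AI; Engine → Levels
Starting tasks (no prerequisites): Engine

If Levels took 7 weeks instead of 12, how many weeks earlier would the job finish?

The binding path is Engine→Levels→BugFix = 1+12+9 = 22; finish at 22 weeks.
Since Levels is critical, the -5 change carries straight to that chain (now 17 weeks).
Now Engine→Localize = 1+19 = 20 is longest, so the finish becomes 20 weeks.
Change in finish: 20 − 22 = -2 weeks.

2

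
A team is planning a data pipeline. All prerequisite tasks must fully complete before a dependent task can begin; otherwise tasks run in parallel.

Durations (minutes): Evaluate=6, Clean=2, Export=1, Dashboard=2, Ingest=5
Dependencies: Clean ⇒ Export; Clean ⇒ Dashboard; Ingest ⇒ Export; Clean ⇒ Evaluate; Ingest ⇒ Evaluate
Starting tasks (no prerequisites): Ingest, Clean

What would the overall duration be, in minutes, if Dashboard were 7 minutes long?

The binding path is Ingest→Evaluate = 5+6 = 11; finish at 11 minutes.
Dashboard has 7 minutes of float (longest path through it is 4).
That remains the longest chain; total 11 minutes.

11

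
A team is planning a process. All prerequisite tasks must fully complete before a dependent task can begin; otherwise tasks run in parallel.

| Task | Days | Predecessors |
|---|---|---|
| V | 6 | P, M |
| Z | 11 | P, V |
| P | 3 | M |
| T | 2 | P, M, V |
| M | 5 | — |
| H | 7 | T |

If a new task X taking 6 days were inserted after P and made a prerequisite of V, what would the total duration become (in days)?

31

Originally the process takes 25 days.
With X inserted, V now waits for max(P, M, X).
New critical path: M→P→X→V→Z = 5+3+6+6+11 = 31 ⇒ 31 days.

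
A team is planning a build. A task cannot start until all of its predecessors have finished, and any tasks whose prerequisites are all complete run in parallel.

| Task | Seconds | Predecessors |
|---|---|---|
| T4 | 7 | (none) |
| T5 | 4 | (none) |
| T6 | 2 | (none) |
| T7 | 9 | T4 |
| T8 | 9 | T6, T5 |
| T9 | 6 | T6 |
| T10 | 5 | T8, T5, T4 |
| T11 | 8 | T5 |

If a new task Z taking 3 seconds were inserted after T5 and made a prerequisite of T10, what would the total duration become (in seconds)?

Originally the job takes 18 seconds.
With Z inserted, T10 now waits for max(T8, T5, T4, Z).
New critical path: T5→T8→T10 = 4+9+5 = 18 ⇒ 18 seconds.

18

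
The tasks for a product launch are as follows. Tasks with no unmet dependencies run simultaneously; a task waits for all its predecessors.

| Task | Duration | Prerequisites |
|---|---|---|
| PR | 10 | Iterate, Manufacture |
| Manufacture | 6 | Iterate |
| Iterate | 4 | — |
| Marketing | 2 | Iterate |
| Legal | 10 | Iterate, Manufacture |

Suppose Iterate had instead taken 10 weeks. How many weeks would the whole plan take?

As given, the longest chain is Iterate→Manufacture→PR = 4+6+10 = 20, so the finish is 20 weeks.
Iterate lies on that path, so at 10 weeks the path becomes 26 weeks.
The critical path is still Iterate→Manufacture→PR; finish is now 26 weeks.

26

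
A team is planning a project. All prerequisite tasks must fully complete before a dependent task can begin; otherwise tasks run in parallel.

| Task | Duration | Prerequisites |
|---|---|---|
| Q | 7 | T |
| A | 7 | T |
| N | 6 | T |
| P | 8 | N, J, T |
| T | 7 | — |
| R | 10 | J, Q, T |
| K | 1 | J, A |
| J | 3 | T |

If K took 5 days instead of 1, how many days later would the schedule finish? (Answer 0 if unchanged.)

Critical path before the change: T→Q→R = 7+7+10 = 24 giving 24 days.
K has 9 days of float (longest path through it is 15).
No other chain overtakes it, so the finish is 24 days.
Change in finish: 24 − 24 = +0 days.

0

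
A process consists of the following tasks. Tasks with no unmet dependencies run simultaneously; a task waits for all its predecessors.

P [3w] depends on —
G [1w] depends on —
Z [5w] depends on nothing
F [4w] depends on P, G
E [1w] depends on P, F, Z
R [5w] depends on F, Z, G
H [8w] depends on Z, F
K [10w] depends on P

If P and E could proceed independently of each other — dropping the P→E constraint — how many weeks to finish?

15

Before: longest chain P→F→H = 3+4+8 = 15, finish 15.
Dropping P→E doesn't change E's earliest start (7); another predecessor still binds.
The longest chain is now P→F→H = 3+4+8 = 15, so the project takes 15 weeks.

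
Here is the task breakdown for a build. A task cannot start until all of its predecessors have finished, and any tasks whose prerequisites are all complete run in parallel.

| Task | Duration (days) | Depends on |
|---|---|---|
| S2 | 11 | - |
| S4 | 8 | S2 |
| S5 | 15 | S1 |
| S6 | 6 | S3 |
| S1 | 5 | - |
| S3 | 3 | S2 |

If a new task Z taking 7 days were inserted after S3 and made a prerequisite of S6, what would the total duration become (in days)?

27

Originally the schedule takes 20 days.
With Z inserted, S6 now waits for max(S3, Z).
New critical path: S2→S3→Z→S6 = 11+3+7+6 = 27 ⇒ 27 days.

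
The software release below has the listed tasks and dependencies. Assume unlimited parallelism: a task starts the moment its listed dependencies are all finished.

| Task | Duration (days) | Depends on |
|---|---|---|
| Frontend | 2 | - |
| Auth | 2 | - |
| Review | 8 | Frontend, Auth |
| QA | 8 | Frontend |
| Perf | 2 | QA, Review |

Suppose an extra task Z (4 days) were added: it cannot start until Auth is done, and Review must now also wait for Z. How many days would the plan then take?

16

Originally the plan takes 12 days.
With Z inserted, Review now waits for max(Frontend, Auth, Z).
New critical path: Auth→Z→Review→Perf = 2+4+8+2 = 16 ⇒ 16 days.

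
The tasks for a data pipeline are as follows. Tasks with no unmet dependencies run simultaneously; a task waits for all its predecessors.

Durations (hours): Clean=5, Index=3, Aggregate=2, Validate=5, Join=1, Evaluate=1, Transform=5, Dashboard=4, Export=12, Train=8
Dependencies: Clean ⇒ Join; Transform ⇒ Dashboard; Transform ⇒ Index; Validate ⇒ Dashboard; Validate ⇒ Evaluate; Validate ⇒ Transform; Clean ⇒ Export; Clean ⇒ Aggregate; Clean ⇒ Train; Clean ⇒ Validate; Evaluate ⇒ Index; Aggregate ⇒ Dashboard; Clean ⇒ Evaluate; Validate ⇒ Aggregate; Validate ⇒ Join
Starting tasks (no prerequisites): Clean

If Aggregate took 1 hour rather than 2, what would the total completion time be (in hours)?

19

The binding path is Clean→Validate→Transform→Dashboard = 5+5+5+4 = 19; finish at 19 hours.
Aggregate has 3 hours of float (longest path through it is 16).
That remains the longest chain; total 19 hours.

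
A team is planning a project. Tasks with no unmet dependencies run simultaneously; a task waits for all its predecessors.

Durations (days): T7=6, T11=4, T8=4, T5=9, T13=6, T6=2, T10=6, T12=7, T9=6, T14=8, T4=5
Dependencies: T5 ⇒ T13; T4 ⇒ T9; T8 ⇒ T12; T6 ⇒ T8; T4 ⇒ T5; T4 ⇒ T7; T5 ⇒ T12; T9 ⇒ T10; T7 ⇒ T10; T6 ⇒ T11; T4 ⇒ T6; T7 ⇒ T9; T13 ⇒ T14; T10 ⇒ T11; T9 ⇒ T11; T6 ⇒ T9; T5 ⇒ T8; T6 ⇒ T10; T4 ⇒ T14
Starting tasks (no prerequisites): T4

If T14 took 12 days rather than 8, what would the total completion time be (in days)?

The binding path is T4→T5→T13→T14 = 5+9+6+8 = 28; finish at 28 days.
T14 lies on that path, so at 12 days the path becomes 32 days.
No other chain overtakes it, so the finish is 32 days.

32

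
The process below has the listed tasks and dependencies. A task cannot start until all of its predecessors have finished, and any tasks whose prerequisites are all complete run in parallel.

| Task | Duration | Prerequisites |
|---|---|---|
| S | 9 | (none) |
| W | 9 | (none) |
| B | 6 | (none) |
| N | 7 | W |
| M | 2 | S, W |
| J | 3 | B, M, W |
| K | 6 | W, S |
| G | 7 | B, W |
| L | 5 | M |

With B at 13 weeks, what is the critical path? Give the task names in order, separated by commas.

B, G

The binding path is S→M→L = 9+2+5 = 16; finish at 16 weeks.
B is off the critical path — its longest chain is 13 weeks, giving 3 of slack.
New critical path: B→G = 13+7 = 20 ⇒ 20 weeks.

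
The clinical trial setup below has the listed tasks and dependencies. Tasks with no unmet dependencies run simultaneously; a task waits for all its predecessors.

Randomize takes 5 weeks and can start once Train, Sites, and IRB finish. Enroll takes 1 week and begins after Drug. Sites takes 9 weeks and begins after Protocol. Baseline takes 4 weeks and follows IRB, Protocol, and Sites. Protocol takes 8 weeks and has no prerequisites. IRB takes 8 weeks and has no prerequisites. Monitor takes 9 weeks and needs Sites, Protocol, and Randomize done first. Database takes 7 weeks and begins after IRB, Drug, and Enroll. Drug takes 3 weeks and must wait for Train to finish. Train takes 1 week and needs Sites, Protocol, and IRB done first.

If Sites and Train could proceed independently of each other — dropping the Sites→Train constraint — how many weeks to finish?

31

With the dependency in place, Protocol→Sites→Train→Randomize→Monitor = 8+9+1+5+9 = 32 sets the finish at 32 weeks.
Without Sites→Train, Train's earliest start moves from 17 to 8.
The longest chain is now Protocol→Sites→Randomize→Monitor = 8+9+5+9 = 31, so the plan takes 31 weeks.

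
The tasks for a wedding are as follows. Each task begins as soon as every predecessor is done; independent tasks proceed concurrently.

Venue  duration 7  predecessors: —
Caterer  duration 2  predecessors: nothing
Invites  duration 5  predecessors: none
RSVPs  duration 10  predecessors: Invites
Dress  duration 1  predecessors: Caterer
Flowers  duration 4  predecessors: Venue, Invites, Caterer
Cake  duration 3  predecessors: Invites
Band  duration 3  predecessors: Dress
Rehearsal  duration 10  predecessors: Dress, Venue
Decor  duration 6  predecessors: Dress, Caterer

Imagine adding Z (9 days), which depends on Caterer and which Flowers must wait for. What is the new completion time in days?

17

Originally the schedule takes 17 days.
With Z inserted, Flowers now waits for max(Venue, Invites, Caterer, Z).
New critical path: Venue→Rehearsal = 7+10 = 17 ⇒ 17 days.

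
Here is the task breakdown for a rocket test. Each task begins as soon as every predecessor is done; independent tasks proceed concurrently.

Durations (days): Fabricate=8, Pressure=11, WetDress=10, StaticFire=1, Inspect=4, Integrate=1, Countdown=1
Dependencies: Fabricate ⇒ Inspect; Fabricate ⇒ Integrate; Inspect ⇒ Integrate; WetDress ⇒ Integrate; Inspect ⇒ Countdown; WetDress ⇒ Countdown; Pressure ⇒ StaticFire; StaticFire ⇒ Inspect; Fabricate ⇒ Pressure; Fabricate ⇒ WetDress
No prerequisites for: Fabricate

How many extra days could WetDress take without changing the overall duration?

6

Fabricate→Pressure→StaticFire→Inspect→Integrate = 8+11+1+4+1 = 25 sets the makespan at 25 days.
The longest chain containing WetDress totals 19 days.
Float = 25 − 19 = 6.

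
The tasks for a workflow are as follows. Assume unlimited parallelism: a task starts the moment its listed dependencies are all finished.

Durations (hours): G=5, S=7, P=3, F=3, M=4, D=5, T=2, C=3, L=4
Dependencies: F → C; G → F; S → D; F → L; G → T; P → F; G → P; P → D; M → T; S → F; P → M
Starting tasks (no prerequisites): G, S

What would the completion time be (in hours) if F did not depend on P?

Before: longest chain G→P→F→L = 5+3+3+4 = 15, finish 15.
Without P→F, F's earliest start moves from 8 to 7.
After: G→P→M→T = 5+3+4+2 = 14 → 14 hours.

14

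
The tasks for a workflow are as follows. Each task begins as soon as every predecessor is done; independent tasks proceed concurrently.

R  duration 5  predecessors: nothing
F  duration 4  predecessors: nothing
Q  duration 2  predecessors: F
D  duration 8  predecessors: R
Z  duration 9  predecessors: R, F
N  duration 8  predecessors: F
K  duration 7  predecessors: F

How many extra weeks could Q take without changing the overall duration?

R→Z = 5+9 = 14 sets the makespan at 14 weeks.
Q finishes as early as 6 and must finish by 14.
So Q can slip 14 − 6 = 8 weeks.

8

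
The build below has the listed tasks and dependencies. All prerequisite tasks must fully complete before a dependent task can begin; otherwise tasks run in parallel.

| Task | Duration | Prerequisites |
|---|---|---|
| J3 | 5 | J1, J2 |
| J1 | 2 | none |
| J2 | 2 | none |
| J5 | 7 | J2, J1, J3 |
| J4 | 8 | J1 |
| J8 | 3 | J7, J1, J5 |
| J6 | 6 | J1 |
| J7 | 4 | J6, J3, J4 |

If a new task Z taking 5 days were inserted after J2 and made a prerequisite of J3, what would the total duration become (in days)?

22

Originally the build takes 17 days.
With Z inserted, J3 now waits for max(J1, J2, Z).
New critical path: J2→Z→J3→J5→J8 = 2+5+5+7+3 = 22 ⇒ 22 days.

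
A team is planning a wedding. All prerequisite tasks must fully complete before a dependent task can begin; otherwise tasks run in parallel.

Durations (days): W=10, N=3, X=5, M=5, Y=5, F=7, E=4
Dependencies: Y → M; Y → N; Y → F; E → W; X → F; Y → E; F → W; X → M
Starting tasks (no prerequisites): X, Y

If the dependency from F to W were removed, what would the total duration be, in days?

Before: longest chain X→F→W = 5+7+10 = 22, finish 22.
Without F→W, W's earliest start moves from 12 to 9.
New critical path: Y→E→W = 5+4+10 = 19 ⇒ 19 days.

19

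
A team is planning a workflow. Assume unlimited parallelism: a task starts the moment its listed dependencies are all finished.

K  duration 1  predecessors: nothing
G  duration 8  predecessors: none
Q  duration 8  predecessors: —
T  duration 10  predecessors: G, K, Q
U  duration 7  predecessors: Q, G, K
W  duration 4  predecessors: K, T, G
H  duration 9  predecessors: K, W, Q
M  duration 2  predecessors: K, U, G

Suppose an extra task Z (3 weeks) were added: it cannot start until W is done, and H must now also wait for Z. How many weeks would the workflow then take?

34

Originally the workflow takes 31 weeks.
With Z inserted, H now waits for max(K, W, Q, Z).
New critical path: G→T→W→Z→H = 8+10+4+3+9 = 34 ⇒ 34 weeks.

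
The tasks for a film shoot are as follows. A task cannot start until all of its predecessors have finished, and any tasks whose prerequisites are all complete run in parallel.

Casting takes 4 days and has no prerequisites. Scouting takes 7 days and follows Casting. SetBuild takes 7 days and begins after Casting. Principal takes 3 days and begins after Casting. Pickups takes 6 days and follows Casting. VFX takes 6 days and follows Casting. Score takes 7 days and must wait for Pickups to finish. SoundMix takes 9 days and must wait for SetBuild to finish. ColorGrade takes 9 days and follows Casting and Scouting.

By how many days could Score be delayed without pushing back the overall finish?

3

The longest chain is Casting→Scouting→ColorGrade = 4+7+9 = 20; overall finish 20 days.
Longest path through Score: 17 days (earliest finish 17, latest finish 20).
So Score can slip 20 − 17 = 3 days.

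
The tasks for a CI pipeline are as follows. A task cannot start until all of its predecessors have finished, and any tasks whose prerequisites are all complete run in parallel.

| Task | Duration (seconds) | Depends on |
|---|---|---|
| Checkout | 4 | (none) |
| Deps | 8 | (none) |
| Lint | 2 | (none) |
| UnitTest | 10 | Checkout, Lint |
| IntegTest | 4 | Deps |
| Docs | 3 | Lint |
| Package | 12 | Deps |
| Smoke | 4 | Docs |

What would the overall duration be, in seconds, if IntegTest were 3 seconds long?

20

Baseline: Deps→Package = 8+12 = 20 → 20 seconds.
IntegTest is off the critical path — its longest chain is 12 seconds, giving 8 of slack.
That remains the longest chain; total 20 seconds.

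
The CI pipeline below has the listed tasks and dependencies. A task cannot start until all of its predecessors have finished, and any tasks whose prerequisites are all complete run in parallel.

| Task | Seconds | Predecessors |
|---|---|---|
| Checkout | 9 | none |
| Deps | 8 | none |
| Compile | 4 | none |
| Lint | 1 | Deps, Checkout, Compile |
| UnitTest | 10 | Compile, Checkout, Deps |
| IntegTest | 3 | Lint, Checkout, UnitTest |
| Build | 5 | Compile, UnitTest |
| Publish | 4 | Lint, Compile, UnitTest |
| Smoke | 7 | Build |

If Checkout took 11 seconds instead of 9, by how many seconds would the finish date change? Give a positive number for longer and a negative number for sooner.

As given, the longest chain is Checkout→UnitTest→Build→Smoke = 9+10+5+7 = 31, so the finish is 31 seconds.
Checkout lies on that path, so at 11 seconds the path becomes 33 seconds.
No other chain overtakes it, so the finish is 33 seconds.
Change in finish: 33 − 31 = +2 seconds.

2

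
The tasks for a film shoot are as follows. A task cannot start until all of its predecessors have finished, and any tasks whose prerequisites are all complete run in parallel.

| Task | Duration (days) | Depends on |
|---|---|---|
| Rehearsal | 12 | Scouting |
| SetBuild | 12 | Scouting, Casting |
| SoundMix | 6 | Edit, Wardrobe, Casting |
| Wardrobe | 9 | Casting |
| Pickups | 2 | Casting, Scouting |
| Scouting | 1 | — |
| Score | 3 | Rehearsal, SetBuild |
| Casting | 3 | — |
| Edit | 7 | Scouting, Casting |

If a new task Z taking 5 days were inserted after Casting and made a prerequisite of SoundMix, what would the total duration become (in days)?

Originally the project takes 18 days.
With Z inserted, SoundMix now waits for max(Edit, Wardrobe, Casting, Z).
New critical path: Casting→SetBuild→Score = 3+12+3 = 18 ⇒ 18 days.

18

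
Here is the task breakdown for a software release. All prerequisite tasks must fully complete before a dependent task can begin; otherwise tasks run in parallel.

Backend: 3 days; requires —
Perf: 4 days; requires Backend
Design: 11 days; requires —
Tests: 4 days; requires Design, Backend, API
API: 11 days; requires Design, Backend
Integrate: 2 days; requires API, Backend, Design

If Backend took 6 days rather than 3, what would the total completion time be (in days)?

As given, the longest chain is Design→API→Tests = 11+11+4 = 26, so the finish is 26 days.
Backend has 8 days of float (longest path through it is 18).
No other chain overtakes it, so the finish is 26 days.

26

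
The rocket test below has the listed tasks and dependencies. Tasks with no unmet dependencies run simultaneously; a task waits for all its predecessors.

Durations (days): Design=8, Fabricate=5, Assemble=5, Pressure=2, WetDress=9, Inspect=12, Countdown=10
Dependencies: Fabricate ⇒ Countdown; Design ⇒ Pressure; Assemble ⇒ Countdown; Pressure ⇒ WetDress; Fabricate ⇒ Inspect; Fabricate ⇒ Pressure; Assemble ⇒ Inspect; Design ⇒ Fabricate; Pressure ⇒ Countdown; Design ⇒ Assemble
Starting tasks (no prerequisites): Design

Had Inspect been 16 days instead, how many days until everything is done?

Actual critical path: Design→Fabricate→Inspect = 8+5+12 = 25 ⇒ 25 days.
Inspect lies on that path, so at 16 days the path becomes 29 days.
No other chain overtakes it, so the finish is 29 days.

29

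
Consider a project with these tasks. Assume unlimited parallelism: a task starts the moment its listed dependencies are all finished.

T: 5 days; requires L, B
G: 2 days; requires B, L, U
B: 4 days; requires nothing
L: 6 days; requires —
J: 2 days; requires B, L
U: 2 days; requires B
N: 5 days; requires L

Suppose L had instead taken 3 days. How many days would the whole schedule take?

9

Critical path before the change: L→T = 6+5 = 11 giving 11 days.
L lies on that path, so at 3 days the path becomes 8 days.
The binding chain switches to B→T = 4+5 = 9; finish 9 days.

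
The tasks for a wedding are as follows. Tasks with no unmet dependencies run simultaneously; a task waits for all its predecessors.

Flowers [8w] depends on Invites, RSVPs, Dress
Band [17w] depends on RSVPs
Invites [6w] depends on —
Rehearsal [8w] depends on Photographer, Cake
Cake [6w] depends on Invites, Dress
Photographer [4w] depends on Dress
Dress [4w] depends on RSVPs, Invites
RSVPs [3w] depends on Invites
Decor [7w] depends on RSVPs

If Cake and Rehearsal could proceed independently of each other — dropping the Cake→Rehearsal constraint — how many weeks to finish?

Before: longest chain Invites→RSVPs→Dress→Cake→Rehearsal = 6+3+4+6+8 = 27, finish 27.
Without Cake→Rehearsal, Rehearsal's earliest start moves from 19 to 17.
After: Invites→RSVPs→Band = 6+3+17 = 26 → 26 weeks.

26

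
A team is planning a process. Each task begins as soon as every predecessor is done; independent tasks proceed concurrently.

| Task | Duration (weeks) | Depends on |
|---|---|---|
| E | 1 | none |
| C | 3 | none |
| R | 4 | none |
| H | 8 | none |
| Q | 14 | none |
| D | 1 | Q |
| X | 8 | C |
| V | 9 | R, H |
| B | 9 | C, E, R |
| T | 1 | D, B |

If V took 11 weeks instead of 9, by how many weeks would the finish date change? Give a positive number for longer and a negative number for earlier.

2

Critical path before the change: H→V = 8+9 = 17 giving 17 weeks.
Since V is critical, the +2 change carries straight to that chain (now 19 weeks).
No other chain overtakes it, so the finish is 19 weeks.
Change in finish: 19 − 17 = +2 weeks.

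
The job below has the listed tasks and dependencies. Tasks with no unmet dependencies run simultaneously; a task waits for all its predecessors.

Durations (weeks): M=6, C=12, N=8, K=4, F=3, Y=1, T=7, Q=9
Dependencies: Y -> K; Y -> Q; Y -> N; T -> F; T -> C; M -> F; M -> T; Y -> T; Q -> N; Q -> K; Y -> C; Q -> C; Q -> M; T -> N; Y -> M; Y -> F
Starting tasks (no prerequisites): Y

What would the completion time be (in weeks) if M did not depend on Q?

26

Original critical path: Y→Q→M→T→C = 1+9+6+7+12 = 35 ⇒ 35 weeks.
Without Q→M, M's earliest start moves from 10 to 1.
After: Y→M→T→C = 1+6+7+12 = 26 → 26 weeks.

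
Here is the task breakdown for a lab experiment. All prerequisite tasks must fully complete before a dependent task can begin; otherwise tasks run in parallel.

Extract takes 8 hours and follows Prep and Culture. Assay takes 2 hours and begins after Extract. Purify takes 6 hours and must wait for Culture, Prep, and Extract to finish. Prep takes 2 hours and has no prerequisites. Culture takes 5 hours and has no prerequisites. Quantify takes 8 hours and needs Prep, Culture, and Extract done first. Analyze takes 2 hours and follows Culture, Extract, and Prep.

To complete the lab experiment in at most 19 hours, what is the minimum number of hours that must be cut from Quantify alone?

Current finish: 21 hours; target: 19.
Quantify is on every critical path, so each hour cut from Quantify cuts the finish by one (this holds down to a finish of 19).
Need 21 − 19 = 2 hours off Quantify → Quantify becomes 6 hours, finish becomes 19.

2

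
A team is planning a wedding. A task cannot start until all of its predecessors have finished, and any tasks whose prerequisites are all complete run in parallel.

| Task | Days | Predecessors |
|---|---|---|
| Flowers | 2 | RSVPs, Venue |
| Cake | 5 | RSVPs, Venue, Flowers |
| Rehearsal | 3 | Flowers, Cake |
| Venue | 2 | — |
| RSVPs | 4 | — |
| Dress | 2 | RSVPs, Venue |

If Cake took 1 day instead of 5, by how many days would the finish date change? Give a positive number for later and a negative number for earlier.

Critical path before the change: RSVPs→Flowers→Cake→Rehearsal = 4+2+5+3 = 14 giving 14 days.
Cake lies on that path, so at 1 day the path becomes 10 days.
That remains the longest chain; total 10 days.
Change in finish: 10 − 14 = -4 days.

-4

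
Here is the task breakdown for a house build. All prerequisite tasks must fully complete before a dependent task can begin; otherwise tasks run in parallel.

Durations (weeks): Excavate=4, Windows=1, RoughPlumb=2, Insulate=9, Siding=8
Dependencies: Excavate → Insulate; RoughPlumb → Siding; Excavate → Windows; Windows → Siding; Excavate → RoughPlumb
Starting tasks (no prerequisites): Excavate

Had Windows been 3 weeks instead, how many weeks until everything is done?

The binding path is Excavate→RoughPlumb→Siding = 4+2+8 = 14; finish at 14 weeks.
Windows is off the critical path — its longest chain is 13 weeks, giving 1 of slack.
Now Excavate→Windows→Siding = 4+3+8 = 15 is longest, so the finish becomes 15 weeks.

15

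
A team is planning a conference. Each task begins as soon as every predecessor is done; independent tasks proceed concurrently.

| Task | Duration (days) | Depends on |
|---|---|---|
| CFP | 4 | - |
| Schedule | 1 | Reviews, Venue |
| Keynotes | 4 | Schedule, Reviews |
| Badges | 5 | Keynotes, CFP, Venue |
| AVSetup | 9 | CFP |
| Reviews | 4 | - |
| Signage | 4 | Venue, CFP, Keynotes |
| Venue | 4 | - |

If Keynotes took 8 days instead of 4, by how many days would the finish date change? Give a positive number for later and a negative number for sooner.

4

Actual critical path: Venue→Schedule→Keynotes→Badges = 4+1+4+5 = 14 ⇒ 14 days.
Keynotes lies on that path, so at 8 days the path becomes 18 days.
The critical path is still Venue→Schedule→Keynotes→Badges; finish is now 18 days.
Change in finish: 18 − 14 = +4 days.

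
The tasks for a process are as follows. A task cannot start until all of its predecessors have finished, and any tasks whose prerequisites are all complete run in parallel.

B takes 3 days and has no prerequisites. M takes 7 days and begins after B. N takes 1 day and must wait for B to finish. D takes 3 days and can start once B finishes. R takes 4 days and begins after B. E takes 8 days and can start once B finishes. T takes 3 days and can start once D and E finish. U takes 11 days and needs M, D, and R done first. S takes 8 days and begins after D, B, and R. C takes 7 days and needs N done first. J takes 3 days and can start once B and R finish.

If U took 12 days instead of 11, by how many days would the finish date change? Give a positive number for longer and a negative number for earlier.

1

As given, the longest chain is B→M→U = 3+7+11 = 21, so the finish is 21 days.
Since U is critical, the +1 change carries straight to that chain (now 22 days).
That remains the longest chain; total 22 days.
Change in finish: 22 − 21 = +1 days.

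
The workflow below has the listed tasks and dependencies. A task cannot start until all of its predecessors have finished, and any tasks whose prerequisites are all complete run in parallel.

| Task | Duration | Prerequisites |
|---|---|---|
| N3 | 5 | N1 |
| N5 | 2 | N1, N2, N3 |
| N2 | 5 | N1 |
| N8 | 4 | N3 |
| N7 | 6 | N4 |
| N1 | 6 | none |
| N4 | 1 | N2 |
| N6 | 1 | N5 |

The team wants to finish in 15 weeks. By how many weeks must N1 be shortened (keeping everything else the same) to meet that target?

Current finish: 18 weeks; target: 15.
N1 is on every critical path, so each week cut from N1 cuts the finish by one (this holds down to a finish of 13).
Need 18 − 15 = 3 weeks off N1 → N1 becomes 3 weeks, finish becomes 15.

3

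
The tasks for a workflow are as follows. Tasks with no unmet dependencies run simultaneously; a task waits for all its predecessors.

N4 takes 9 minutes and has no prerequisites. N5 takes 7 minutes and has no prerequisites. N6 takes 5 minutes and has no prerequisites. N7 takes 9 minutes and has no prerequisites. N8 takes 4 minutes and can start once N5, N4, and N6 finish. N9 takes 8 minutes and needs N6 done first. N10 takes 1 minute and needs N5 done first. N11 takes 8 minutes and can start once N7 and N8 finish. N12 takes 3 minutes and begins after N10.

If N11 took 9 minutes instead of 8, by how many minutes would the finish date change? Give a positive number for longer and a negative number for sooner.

As given, the longest chain is N4→N8→N11 = 9+4+8 = 21, so the finish is 21 minutes.
N11 is on the critical path; changing it to 9 makes that path 22 minutes.
That remains the longest chain; total 22 minutes.
Change in finish: 22 − 21 = +1 minutes.

1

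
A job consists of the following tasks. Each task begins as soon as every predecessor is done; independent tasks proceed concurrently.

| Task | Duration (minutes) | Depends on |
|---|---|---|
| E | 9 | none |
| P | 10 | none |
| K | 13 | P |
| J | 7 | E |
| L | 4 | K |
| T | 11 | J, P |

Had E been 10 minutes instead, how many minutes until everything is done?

28

Critical path before the change: E→J→T = 9+7+11 = 27 giving 27 minutes.
E lies on that path, so at 10 minutes the path becomes 28 minutes.
The critical path is still E→J→T; finish is now 28 minutes.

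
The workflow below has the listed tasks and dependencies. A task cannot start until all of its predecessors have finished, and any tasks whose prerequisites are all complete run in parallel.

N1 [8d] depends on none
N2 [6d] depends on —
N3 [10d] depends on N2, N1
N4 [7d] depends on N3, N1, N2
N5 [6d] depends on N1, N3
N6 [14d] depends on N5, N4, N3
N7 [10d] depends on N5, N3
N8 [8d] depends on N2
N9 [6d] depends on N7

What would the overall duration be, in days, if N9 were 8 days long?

Actual critical path: N1→N3→N5→N7→N9 = 8+10+6+10+6 = 40 ⇒ 40 days.
N9 is on the critical path; changing it to 8 makes that path 42 days.
The critical path is still N1→N3→N5→N7→N9; finish is now 42 days.

42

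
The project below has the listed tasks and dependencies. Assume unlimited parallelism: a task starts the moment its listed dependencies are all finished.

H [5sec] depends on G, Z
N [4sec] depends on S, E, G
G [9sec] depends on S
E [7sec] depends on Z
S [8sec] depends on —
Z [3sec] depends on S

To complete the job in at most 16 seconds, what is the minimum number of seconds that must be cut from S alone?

6

Current finish: 22 seconds; target: 16.
S is on every critical path, so each second cut from S cuts the finish by one (this holds down to a finish of 15).
Need 22 − 16 = 6 seconds off S → S becomes 2 seconds, finish becomes 16.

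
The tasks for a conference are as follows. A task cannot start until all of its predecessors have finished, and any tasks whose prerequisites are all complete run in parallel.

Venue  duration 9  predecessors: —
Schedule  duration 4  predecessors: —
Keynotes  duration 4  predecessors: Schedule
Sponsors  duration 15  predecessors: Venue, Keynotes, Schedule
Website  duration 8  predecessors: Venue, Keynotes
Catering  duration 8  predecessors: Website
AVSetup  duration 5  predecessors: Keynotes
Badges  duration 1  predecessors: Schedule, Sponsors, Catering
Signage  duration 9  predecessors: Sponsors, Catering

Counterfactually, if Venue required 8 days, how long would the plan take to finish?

33

As given, the longest chain is Venue→Website→Catering→Signage = 9+8+8+9 = 34, so the finish is 34 days.
Venue lies on that path, so at 8 days the path becomes 33 days.
No other chain overtakes it, so the finish is 33 days.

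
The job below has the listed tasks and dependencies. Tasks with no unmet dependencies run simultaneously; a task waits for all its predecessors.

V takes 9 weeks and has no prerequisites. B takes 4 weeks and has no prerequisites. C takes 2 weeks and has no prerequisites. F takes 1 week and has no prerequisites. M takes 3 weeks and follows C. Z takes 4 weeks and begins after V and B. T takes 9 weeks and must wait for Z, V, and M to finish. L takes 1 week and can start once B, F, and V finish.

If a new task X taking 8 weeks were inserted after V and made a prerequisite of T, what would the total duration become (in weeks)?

26

Originally the project takes 22 weeks.
With X inserted, T now waits for max(Z, V, M, X).
New critical path: V→X→T = 9+8+9 = 26 ⇒ 26 weeks.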